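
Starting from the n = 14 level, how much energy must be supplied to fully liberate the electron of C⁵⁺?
2.499006 eV

The ionization energy is the energy needed to remove the electron completely (n → ∞).

For a hydrogen-like ion with Z = 6, E_n = -13.6057 Z² / n² eV.

At n = 14: E_14 = -13.6057 × 6² / 14² = -2.499006122 eV
At n = ∞: E_∞ = 0 eV

Ionization energy = E_∞ - E_14 = 0 - (-2.499006122) = 2.499006122 eV
Ionization energy ≈ 2.499006 eV

This is also called the binding energy of the electron in state n = 14.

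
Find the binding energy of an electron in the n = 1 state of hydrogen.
13.61 eV

The ionization energy is the energy needed to remove the electron completely (n → ∞).

For hydrogen, E_n = -13.6057 eV / n².

At n = 1: E_1 = -13.6057 / 1² = -13.60570 eV
At n = ∞: E_∞ = 0 eV

Ionization energy = E_∞ - E_1 = 0 - (-13.60570) = 13.60570 eV
Ionization energy ≈ 13.61 eV

This is also called the binding energy of the electron in state n = 1.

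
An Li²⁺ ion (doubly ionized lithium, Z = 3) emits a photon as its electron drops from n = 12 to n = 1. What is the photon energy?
121.60 eV

The energy levels are E_n = -13.6057 Z² eV / n².

Energy at n = 12: E_12 = -13.6057 × 3² / 12² = -0.85036 eV
Energy at n = 1: E_1 = -13.6057 × 3² / 1² = -122.45130 eV

For emission (electron falling to lower state), the photon energy is:
E_photon = E_12 - E_1 = |-0.85036 - (-122.45130)|
E_photon = 121.60 eV

This energy is carried away by the emitted photon.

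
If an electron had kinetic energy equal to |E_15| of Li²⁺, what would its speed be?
4.3754e+05 m/s (or 0.14595% of c)

The binding energy at n = 15 for Li²⁺ is:
E_15 = -13.6057 × 3²/15² = -0.54422800 eV
|E_15| = 0.54422800 eV

Convert to Joules:
KE = 0.54422800 eV × (1.602177 × 10⁻¹⁹ J/eV) = 8.719496e-20 J

Using KE = ½mv²:
v = √(2·KE/m_e)
v = √(2 × 8.719496e-20 J / 9.10938 × 10⁻³¹ kg)
v = 4.3754e+05 m/s

This is approximately 0.14595% the speed of light.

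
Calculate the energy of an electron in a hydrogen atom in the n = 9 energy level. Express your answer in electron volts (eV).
-0.17 eV

The energy levels of a hydrogen-like atom are given by:
E_n = -13.6057 eV / n²

For n = 9:
E_9 = -13.6057 eV / 9²
E_9 = -13.6057 eV / 81
E_9 = -0.17 eV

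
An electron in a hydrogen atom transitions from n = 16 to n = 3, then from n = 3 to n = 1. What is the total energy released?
13.55255 eV

The energy levels of hydrogen are E_n = -13.6057 / n² eV.

First transition (16 → 3):
ΔE₁ = |E_3 - E_16|
ΔE₁ = |-1.51174444444 - (-0.05314726563)| = 1.45859718 eV

Second transition (3 → 1):
ΔE₂ = |E_1 - E_3|
ΔE₂ = |-13.60570000000 - (-1.51174444444)| = 12.09395556 eV

Total energy released:
E_total = ΔE₁ + ΔE₂ = 1.45859718 + 12.09395556 = 13.55255 eV

Note: This equals the direct transition 16 → 1: 13.55255 eV ✓
Energy is conserved regardless of the path taken.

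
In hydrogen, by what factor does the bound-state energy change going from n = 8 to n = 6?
1.7778

Using E_n = -13.6057 Z² / n² eV with Z = 1:

E_6 = -13.6057 / 6² = -13.6057 / 36 = -0.3779361111 eV
E_8 = -13.6057 / 8² = -13.6057 / 64 = -0.2125890625 eV

The ratio is:
E_6/E_8 = (-0.3779361111) / (-0.2125890625)
E_6/E_8 = (-13.6057/36) / (-13.6057/64)
E_6/E_8 = 64/36
E_6/E_8 = 1.7778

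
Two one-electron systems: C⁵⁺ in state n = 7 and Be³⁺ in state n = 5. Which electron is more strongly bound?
C⁵⁺ at n = 7 (E = -9.996 eV)

Using E_n = -13.6057 Z² / n² eV:

C⁵⁺ (Z = 6) at n = 7:
E = -13.6057 × 6² / 7² = -13.6057 × 36 / 49 = -9.996024 eV

Be³⁺ (Z = 4) at n = 5:
E = -13.6057 × 4² / 5² = -13.6057 × 16 / 25 = -8.707648 eV

Since -9.996024 eV < -8.707648 eV,
C⁵⁺ at n = 7 is more tightly bound (requires more energy to ionize).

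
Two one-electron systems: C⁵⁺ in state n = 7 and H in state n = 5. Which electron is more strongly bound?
C⁵⁺ at n = 7 (E = -9.996 eV)

Using E_n = -13.6057 Z² / n² eV:

C⁵⁺ (Z = 6) at n = 7:
E = -13.6057 × 6² / 7² = -13.6057 × 36 / 49 = -9.996024 eV

H (Z = 1) at n = 5:
E = -13.6057 × 1² / 5² = -13.6057 × 1 / 25 = -0.544228 eV

Since -9.996024 eV < -0.544228 eV,
C⁵⁺ at n = 7 is more tightly bound (requires more energy to ionize).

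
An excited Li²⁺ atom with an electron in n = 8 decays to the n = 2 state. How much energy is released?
28.699523 eV

The energy levels are E_n = -13.6057 Z² eV / n².

Energy at n = 8: E_8 = -13.6057 × 3² / 8² = -1.913301563 eV
Energy at n = 2: E_2 = -13.6057 × 3² / 2² = -30.612825000 eV

For emission (electron falling to lower state), the photon energy is:
E_photon = E_8 - E_2 = |-1.913301563 - (-30.612825000)|
E_photon = 28.699523 eV

This energy is carried away by the emitted photon.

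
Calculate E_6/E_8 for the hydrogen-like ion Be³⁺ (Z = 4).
1.78

Using E_n = -13.6057 Z² / n² eV with Z = 4:

E_6 = -13.6057 × 4² / 6² = -217.6912 / 36 = -6.04697778 eV
E_8 = -13.6057 × 4² / 8² = -217.6912 / 64 = -3.40142500 eV

The ratio is:
E_6/E_8 = (-6.04697778) / (-3.40142500)
E_6/E_8 = (-217.6912/36) / (-217.6912/64)
E_6/E_8 = 64/36
E_6/E_8 = 1.78
(Note: the Z² factors cancel in the ratio.)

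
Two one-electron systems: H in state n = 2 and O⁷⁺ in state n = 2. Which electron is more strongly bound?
O⁷⁺ at n = 2 (E = -217.6912 eV)

Using E_n = -13.6057 Z² / n² eV:

H (Z = 1) at n = 2:
E = -13.6057 × 1² / 2² = -13.6057 × 1 / 4 = -3.4014250 eV

O⁷⁺ (Z = 8) at n = 2:
E = -13.6057 × 8² / 2² = -13.6057 × 64 / 4 = -217.6912000 eV

Since -217.6912000 eV < -3.4014250 eV,
O⁷⁺ at n = 2 is more tightly bound (requires more energy to ionize).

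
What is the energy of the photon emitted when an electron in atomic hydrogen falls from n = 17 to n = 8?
0.165511 eV

The energy levels are E_n = -13.6057 eV / n².

Energy at n = 17: E_17 = -13.6057 / 17² = -0.047078547 eV
Energy at n = 8: E_8 = -13.6057 / 8² = -0.212589063 eV

For emission (electron falling to lower state), the photon energy is:
E_photon = E_17 - E_8 = |-0.047078547 - (-0.212589063)|
E_photon = 0.165511 eV

This energy is carried away by the emitted photon.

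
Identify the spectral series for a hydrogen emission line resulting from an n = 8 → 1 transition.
Lyman series

The spectral series in hydrogen are named based on the final (lower) energy level:
- Lyman series: n_final = 1 (ultraviolet)
- Balmer series: n_final = 2 (visible/near-UV)
- Paschen series: n_final = 3 (infrared)
- Brackett series: n_final = 4 (infrared)
- Pfund series: n_final = 5 (far infrared)

Since this transition ends at n = 1, it belongs to the Lyman series.

For reference, this 8 → 1 line has photon energy
ΔE = 13.6057 eV × (1/1² - 1/8²) = 13.3931 eV,
corresponding to wavelength λ = hc/ΔE = 1239.84 eV·nm / 13.3931 eV = 92.57 nm in the ultraviolet region.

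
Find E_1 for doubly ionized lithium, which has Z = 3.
-122.451 eV

For hydrogen-like ions, the energy levels scale with Z²:
E_n = -13.6057 Z² / n² eV

For Li²⁺ (Z = 3) at n = 1:
E_1 = -13.6057 × 3² / 1²
E_1 = -13.6057 × 9 / 1
E_1 = -122.4513 / 1
E_1 = -122.451 eV

The energy is 9 times more negative than hydrogen at the same n due to the stronger nuclear charge.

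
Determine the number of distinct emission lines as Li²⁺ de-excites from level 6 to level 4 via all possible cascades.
3

The electron can occupy levels n = 4, 5, ..., 6 during de-excitation — that is m = 6 - 4 + 1 = 3 distinct levels.

The number of distinct spectral lines equals the number of ways to choose 2 of these m levels (each pair gives one possible emission transition):

Number of lines = m(m-1)/2 = 3×2/2 = 3

These correspond to all possible transitions between the 3 levels:
6 → 5, 6 → 4, 5 → 4

Each transition produces a photon with a unique energy (and thus wavelength). This count does not depend on Z.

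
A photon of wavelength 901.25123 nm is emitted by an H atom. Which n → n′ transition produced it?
n = 10 → n = 3

First, find the photon energy from the wavelength (hc = 1239.84 eV·nm):
E = hc/λ = 1239.84 eV·nm / 901.25123 nm = 1.3756874 eV

The energy levels of hydrogen satisfy E_n = -13.6057 / n² eV, so an emission n_i → n_f releases
ΔE = 13.6057 × (1/n_f² − 1/n_i²) eV.

Setting ΔE equal to the photon energy:
1/n_f² − 1/n_i² = 1.3756874 / 13.6057 = 0.10111111

Since 1/n_i² must be positive, we need 1/n_f² > 0.10111111, i.e. n_f ≤ 3. For each allowed n_f, solve n_i = (1/n_f² − 0.10111111)^(−1/2) and check whether it is a whole number:
  n_f = 1: 1/n_i² = 1.00000000 − 0.10111111 = 0.89888889 → n_i = 1.055  (not an integer) ✗
  n_f = 2: 1/n_i² = 0.25000000 − 0.10111111 = 0.14888889 → n_i = 2.592  (not an integer) ✗
  n_f = 3: 1/n_i² = 0.11111111 − 0.10111111 = 0.01000000 → n_i = 10.000  → integer, n_i = 10 ✓

Only n_f = 3 gives an integer upper level, n_i = 10.

The transition is from n = 10 to n = 3 (emission).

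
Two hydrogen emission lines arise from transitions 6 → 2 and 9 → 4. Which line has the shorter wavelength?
6 → 2

Calculate the energy for each transition:

Transition 6 → 2:
ΔE₁ = |E_2 - E_6| = |-13.6057/2² - (-13.6057/6²)|
ΔE₁ = |-3.401425000 - (-0.377936111)| = 3.023489 eV

Transition 9 → 4:
ΔE₂ = |E_4 - E_9| = |-13.6057/4² - (-13.6057/9²)|
ΔE₂ = |-0.850356250 - (-0.167971605)| = 0.682385 eV

Since 3.023489 eV > 0.682385 eV, the transition 6 → 2 emits the more energetic photon.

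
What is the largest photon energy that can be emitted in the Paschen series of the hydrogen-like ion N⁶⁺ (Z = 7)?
74.08 eV

The series limit corresponds to the transition from n = ∞ to n = 3.
This is the highest energy (shortest wavelength) transition in the Paschen series.

E_∞ = 0 eV
E_3 = -13.6057 × 7² / 3² = -74.08 eV

Energy at series limit:
ΔE = E_∞ - E_3 = 0 - (-74.08) = 74.08 eV

This energy equals the ionization energy from the n = 3 state of N⁶⁺.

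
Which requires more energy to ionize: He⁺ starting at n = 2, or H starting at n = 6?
He⁺ at n = 2 (E = -13.60570 eV)

Using E_n = -13.6057 Z² / n² eV:

He⁺ (Z = 2) at n = 2:
E = -13.6057 × 2² / 2² = -13.6057 × 4 / 4 = -13.60570000 eV

H (Z = 1) at n = 6:
E = -13.6057 × 1² / 6² = -13.6057 × 1 / 36 = -0.37793611 eV

Since -13.60570000 eV < -0.37793611 eV,
He⁺ at n = 2 is more tightly bound (requires more energy to ionize).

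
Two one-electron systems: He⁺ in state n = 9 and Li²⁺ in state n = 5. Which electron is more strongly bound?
Li²⁺ at n = 5 (E = -4.898052 eV)

Using E_n = -13.6057 Z² / n² eV:

He⁺ (Z = 2) at n = 9:
E = -13.6057 × 2² / 9² = -13.6057 × 4 / 81 = -0.671886420 eV

Li²⁺ (Z = 3) at n = 5:
E = -13.6057 × 3² / 5² = -13.6057 × 9 / 25 = -4.898052000 eV

Since -4.898052000 eV < -0.671886420 eV,
Li²⁺ at n = 5 is more tightly bound (requires more energy to ionize).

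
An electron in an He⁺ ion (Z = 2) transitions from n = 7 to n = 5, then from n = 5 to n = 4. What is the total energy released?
2.290756 eV

The energy levels of He⁺ are E_n = -13.6057 × 2² / n² eV.

First transition (7 → 5):
ΔE₁ = |E_5 - E_7|
ΔE₁ = |-2.176912000000 - (-1.110669387755)| = 1.066242612 eV

Second transition (5 → 4):
ΔE₂ = |E_4 - E_5|
ΔE₂ = |-3.401425000000 - (-2.176912000000)| = 1.224513000 eV

Total energy released:
E_total = ΔE₁ + ΔE₂ = 1.066242612 + 1.224513000 = 2.290756 eV

Note: This equals the direct transition 7 → 4: 2.290756 eV ✓
Energy is conserved regardless of the path taken.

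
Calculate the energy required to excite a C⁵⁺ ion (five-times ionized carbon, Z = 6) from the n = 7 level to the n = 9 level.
3.94905 eV

The energy levels of a hydrogen-like atom are E_n = -13.6057 Z² eV / n².

Energy at n = 7: E_7 = -13.6057 × 6² / 7² = -9.99602449 eV
Energy at n = 9: E_9 = -13.6057 × 6² / 9² = -6.04697778 eV

The excitation energy is the difference:
ΔE = E_9 - E_7
ΔE = -6.04697778 - (-9.99602449)
ΔE = 3.94905 eV

Since this is positive, energy must be absorbed (photon absorption).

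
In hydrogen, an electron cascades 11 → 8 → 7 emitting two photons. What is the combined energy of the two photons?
0.165224 eV

The energy levels of hydrogen are E_n = -13.6057 / n² eV.

First transition (11 → 8):
ΔE₁ = |E_8 - E_11|
ΔE₁ = |-0.212589062500 - (-0.112443801653)| = 0.100145261 eV

Second transition (8 → 7):
ΔE₂ = |E_7 - E_8|
ΔE₂ = |-0.277667346939 - (-0.212589062500)| = 0.065078284 eV

Total energy released:
E_total = ΔE₁ + ΔE₂ = 0.100145261 + 0.065078284 = 0.165224 eV

Note: This equals the direct transition 11 → 7: 0.165224 eV ✓
Energy is conserved regardless of the path taken.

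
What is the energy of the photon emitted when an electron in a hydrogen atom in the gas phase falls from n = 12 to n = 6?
0.28 eV

The energy levels are E_n = -13.6057 eV / n².

Energy at n = 12: E_12 = -13.6057 / 12² = -0.09448 eV
Energy at n = 6: E_6 = -13.6057 / 6² = -0.37794 eV

For emission (electron falling to lower state), the photon energy is:
E_photon = E_12 - E_6 = |-0.09448 - (-0.37794)|
E_photon = 0.28 eV

This energy is carried away by the emitted photon.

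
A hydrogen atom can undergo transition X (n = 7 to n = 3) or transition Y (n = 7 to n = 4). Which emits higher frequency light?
7 → 3

Calculate the energy for each transition:

Transition 7 → 3:
ΔE₁ = |E_3 - E_7| = |-13.6057/3² - (-13.6057/7²)|
ΔE₁ = |-1.51174444 - (-0.27766735)| = 1.23408 eV

Transition 7 → 4:
ΔE₂ = |E_4 - E_7| = |-13.6057/4² - (-13.6057/7²)|
ΔE₂ = |-0.85035625 - (-0.27766735)| = 0.57269 eV

Since 1.23408 eV > 0.57269 eV, the transition 7 → 3 emits the more energetic photon.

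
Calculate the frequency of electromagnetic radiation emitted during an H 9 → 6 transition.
5.08e+13 Hz

First, find the transition energy:
E_9 = -13.6057 / 9² = -0.167972 eV
E_6 = -13.6057 / 6² = -0.377936 eV
|ΔE| = |E_6 - E_9| = 0.209964 eV

Convert to Joules: E = 0.209964 eV × (1.602177 × 10⁻¹⁹ J/eV) = 3.3640e-20 J

Using E = hf:
f = E/h = 3.3640e-20 J / (6.62607 × 10⁻³⁴ J·s)
f = 5.08e+13 Hz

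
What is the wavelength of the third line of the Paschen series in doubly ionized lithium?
121.50 nm

The lines of a series are numbered from the longest wavelength (smallest ΔE) outward; the third line is the transition from n = n_f + 3 to n_f.
The Paschen series has all transitions ending at n_f = 3.

For Li²⁺ (Z = 3), the third line (γ-line) is the jump from n = 6 to n = 3:
E_6 = -13.6057 × 3² / 6² = -3.40143 eV
E_3 = -13.6057 × 3² / 3² = -13.60570 eV
ΔE = E_6 - E_3 = 10.20427 eV

λ = hc/E = 1239.84 eV·nm / 10.20427 eV
λ = 121.50 nm

This is the γ-line of the Paschen series in Li²⁺.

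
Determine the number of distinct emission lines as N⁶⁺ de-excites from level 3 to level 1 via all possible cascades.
3

The electron can occupy levels n = 1, 2, ..., 3 during de-excitation — that is m = 3 - 1 + 1 = 3 distinct levels.

The number of distinct spectral lines equals the number of ways to choose 2 of these m levels (each pair gives one possible emission transition):

Number of lines = m(m-1)/2 = 3×2/2 = 3

These correspond to all possible transitions between the 3 levels:
3 → 2, 3 → 1, 2 → 1

Each transition produces a photon with a unique energy (and thus wavelength). This count does not depend on Z.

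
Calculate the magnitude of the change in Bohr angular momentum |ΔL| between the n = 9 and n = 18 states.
9.49e-34 J·s (or 9ℏ)

In the Bohr model, L_n = nℏ where ℏ = 1.0546e-34 J·s.

L_18 = 18ℏ = 1.8983e-33 J·s
L_9 = 9ℏ = 9.4914e-34 J·s

ΔL = L_18 - L_9 = (18 - 9)ℏ = 9ℏ
ΔL = 9 × 1.0546e-34 J·s = 9.49e-34 J·s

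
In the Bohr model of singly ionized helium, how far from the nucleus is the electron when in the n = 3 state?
0.2381 nm (or 2.3813 Å)

The Bohr radius formula is:
r_n = n² a₀ / Z

where a₀ = 0.0529177 nm is the Bohr radius.

For He⁺ (Z = 2) at n = 3:
r_3 = 3² × 0.0529177 nm / 2
r_3 = 9 × 0.0529177 nm / 2
r_3 = 0.47626 nm / 2
r_3 = 0.2381 nm

The electron orbits at approximately 0.2381 nm from the nucleus.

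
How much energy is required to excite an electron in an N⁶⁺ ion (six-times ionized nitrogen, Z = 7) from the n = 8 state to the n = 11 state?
4.90712 eV

The energy levels of a hydrogen-like atom are E_n = -13.6057 Z² eV / n².

Energy at n = 8: E_8 = -13.6057 × 7² / 8² = -10.41686406 eV
Energy at n = 11: E_11 = -13.6057 × 7² / 11² = -5.50974628 eV

The excitation energy is the difference:
ΔE = E_11 - E_8
ΔE = -5.50974628 - (-10.41686406)
ΔE = 4.90712 eV

Since this is positive, energy must be absorbed (photon absorption).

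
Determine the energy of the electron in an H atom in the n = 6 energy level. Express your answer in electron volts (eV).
-0.377936 eV

The energy levels of a hydrogen-like atom are given by:
E_n = -13.6057 eV / n²

For n = 6:
E_6 = -13.6057 eV / 6²
E_6 = -13.6057 eV / 36
E_6 = -0.377936 eV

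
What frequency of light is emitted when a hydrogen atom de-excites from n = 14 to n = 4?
1.88830e+14 Hz

First, find the transition energy:
E_14 = -13.6057 / 14² = -0.069416837 eV
E_4 = -13.6057 / 4² = -0.850356250 eV
|ΔE| = |E_4 - E_14| = 0.780939413 eV

Convert to Joules: E = 0.780939413 eV × (1.602177 × 10⁻¹⁹ J/eV) = 1.2512032e-19 J

Using E = hf:
f = E/h = 1.2512032e-19 J / (6.62607 × 10⁻³⁴ J·s)
f = 1.88830e+14 Hz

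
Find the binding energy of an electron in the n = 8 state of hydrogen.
0.21 eV

The ionization energy is the energy needed to remove the electron completely (n → ∞).

For hydrogen, E_n = -13.6057 eV / n².

At n = 8: E_8 = -13.6057 / 8² = -0.21259 eV
At n = ∞: E_∞ = 0 eV

Ionization energy = E_∞ - E_8 = 0 - (-0.21259) = 0.21259 eV
Ionization energy ≈ 0.21 eV

This is also called the binding energy of the electron in state n = 8.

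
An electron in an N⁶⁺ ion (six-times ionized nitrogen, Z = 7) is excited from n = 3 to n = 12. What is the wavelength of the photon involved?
17.85336 nm

First, find the transition energy using E_n = -13.6057 Z² / n² eV:
E_3 = -13.6057 × 7² / 3² = -74.0754778 eV
E_12 = -13.6057 × 7² / 12² = -4.6297174 eV

Photon energy: |ΔE| = |E_12 - E_3| = 69.4457604 eV

Convert to wavelength using E = hc/λ with hc = 1239.84 eV·nm:
λ = hc/E = 1239.84 eV·nm / 69.4457604 eV
λ = 17.85336 nm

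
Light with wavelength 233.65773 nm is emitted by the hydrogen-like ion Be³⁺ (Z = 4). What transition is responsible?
n = 8 → n = 5

First, find the photon energy from the wavelength (hc = 1239.84 eV·nm):
E = hc/λ = 1239.84 eV·nm / 233.65773 nm = 5.3062229 eV

The energy levels of Be³⁺ satisfy E_n = -13.6057 × 4² / n² eV, so an emission n_i → n_f releases
ΔE = 13.6057 × 4² × (1/n_f² − 1/n_i²) eV.

Setting ΔE equal to the photon energy:
1/n_f² − 1/n_i² = 5.3062229 / (13.6057 × 4²) = 0.024375000

Since 1/n_i² must be positive, we need 1/n_f² > 0.024375000, i.e. n_f ≤ 6. For each allowed n_f, solve n_i = (1/n_f² − 0.024375000)^(−1/2) and check whether it is a whole number:
  n_f = 1: 1/n_i² = 1.000000000 − 0.024375000 = 0.975625000 → n_i = 1.012  (not an integer) ✗
  n_f = 2: 1/n_i² = 0.250000000 − 0.024375000 = 0.225625000 → n_i = 2.105  (not an integer) ✗
  n_f = 3: 1/n_i² = 0.111111111 − 0.024375000 = 0.086736111 → n_i = 3.395  (not an integer) ✗
  n_f = 4: 1/n_i² = 0.062500000 − 0.024375000 = 0.038125000 → n_i = 5.121  (not an integer) ✗
  n_f = 5: 1/n_i² = 0.040000000 − 0.024375000 = 0.015625000 → n_i = 8.000  → integer, n_i = 8 ✓
  n_f = 6: 1/n_i² = 0.027777778 − 0.024375000 = 0.003402778 → n_i = 17.143  (not an integer) ✗

Only n_f = 5 gives an integer upper level, n_i = 8.

The transition is from n = 8 to n = 5 (emission).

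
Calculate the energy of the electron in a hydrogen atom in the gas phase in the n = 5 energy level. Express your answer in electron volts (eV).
-0.54423 eV

The energy levels of a hydrogen-like atom are given by:
E_n = -13.6057 eV / n²

For n = 5:
E_5 = -13.6057 eV / 5²
E_5 = -13.6057 eV / 25
E_5 = -0.54423 eV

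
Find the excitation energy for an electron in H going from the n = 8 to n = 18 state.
0.17 eV

The energy levels of a hydrogen-like atom are E_n = -13.6057 eV / n².

Energy at n = 8: E_8 = -13.6057 / 8² = -0.21259 eV
Energy at n = 18: E_18 = -13.6057 / 18² = -0.04199 eV

The excitation energy is the difference:
ΔE = E_18 - E_8
ΔE = -0.04199 - (-0.21259)
ΔE = 0.17 eV

Since this is positive, energy must be absorbed (photon absorption).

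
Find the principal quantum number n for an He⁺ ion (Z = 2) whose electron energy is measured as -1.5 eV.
n = 6

The exact energy levels follow E_n = -13.6057 Z² / n² eV with Z = 2.

The measured value (-1.5 eV) is reported to only 2 significant figures, so we must test candidate n values and see which one matches to that precision.

Candidate energies:
  n = 4:  E = -13.6057 × 2² / 4² = -3.40143 eV
  n = 5:  E = -13.6057 × 2² / 5² = -2.17691 eV
  n = 6:  E = -13.6057 × 2² / 6² = -1.51174 eV  ← matches
  n = 7:  E = -13.6057 × 2² / 7² = -1.11067 eV
  n = 8:  E = -13.6057 × 2² / 8² = -0.85036 eV

Checking against the measurement of -1.5 eV (2 sig figs), only n = 6 agrees:
E_6 = -1.51174 eV, which rounds to -1.5 eV ✓

Therefore n = 6.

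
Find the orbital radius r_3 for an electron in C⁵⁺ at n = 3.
0.07938 nm (or 0.79377 Å)

The Bohr radius formula is:
r_n = n² a₀ / Z

where a₀ = 0.05291772 nm is the Bohr radius.

For C⁵⁺ (Z = 6) at n = 3:
r_3 = 3² × 0.05291772 nm / 6
r_3 = 9 × 0.05291772 nm / 6
r_3 = 0.476259 nm / 6
r_3 = 0.07938 nm

The electron orbits at approximately 0.07938 nm from the nucleus.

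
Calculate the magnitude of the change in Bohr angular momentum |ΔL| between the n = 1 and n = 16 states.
1.58186e-33 J·s (or 15ℏ)

In the Bohr model, L_n = nℏ where ℏ = 1.0545718e-34 J·s.

L_16 = 16ℏ = 1.6873149e-33 J·s
L_1 = 1ℏ = 1.0545718e-34 J·s

ΔL = L_16 - L_1 = (16 - 1)ℏ = 15ℏ
ΔL = 15 × 1.0545718e-34 J·s = 1.58186e-33 J·s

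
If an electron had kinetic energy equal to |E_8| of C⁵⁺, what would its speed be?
1.64e+06 m/s (or 0.54731% of c)

The binding energy at n = 8 for C⁵⁺ is:
E_8 = -13.6057 × 6²/8² = -7.6532063 eV
|E_8| = 7.6532063 eV

Convert to Joules:
KE = 7.6532063 eV × (1.602177 × 10⁻¹⁹ J/eV) = 1.2262e-18 J

Using KE = ½mv²:
v = √(2·KE/m_e)
v = √(2 × 1.2262e-18 J / 9.10938 × 10⁻³¹ kg)
v = 1.64e+06 m/s

This is approximately 0.54731% the speed of light.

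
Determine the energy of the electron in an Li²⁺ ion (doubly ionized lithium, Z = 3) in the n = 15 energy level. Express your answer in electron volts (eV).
-0.5442 eV

The energy levels of a hydrogen-like atom are given by:
E_n = -13.6057 Z² / n² eV  (with Z = 3 for Li²⁺)

For n = 15:
E_15 = -13.6057 × 3² / 15²
E_15 = -13.6057 × 9 / 225
E_15 = -0.5442 eV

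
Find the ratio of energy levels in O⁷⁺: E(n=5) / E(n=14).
7.84

Using E_n = -13.6057 Z² / n² eV with Z = 8:

E_5 = -13.6057 × 8² / 5² = -870.7648 / 25 = -34.83059200 eV
E_14 = -13.6057 × 8² / 14² = -870.7648 / 196 = -4.44267755 eV

The ratio is:
E_5/E_14 = (-34.83059200) / (-4.44267755)
E_5/E_14 = (-870.7648/25) / (-870.7648/196)
E_5/E_14 = 196/25
E_5/E_14 = 7.84
(Note: the Z² factors cancel in the ratio.)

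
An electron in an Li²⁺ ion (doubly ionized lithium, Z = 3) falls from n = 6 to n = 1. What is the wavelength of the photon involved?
10.414459 nm

First, find the transition energy using E_n = -13.6057 Z² / n² eV:
E_6 = -13.6057 × 3² / 6² = -3.40142500 eV
E_1 = -13.6057 × 3² / 1² = -122.45130000 eV

Photon energy: |ΔE| = |E_1 - E_6| = 119.04987500 eV

Convert to wavelength using E = hc/λ with hc = 1239.84 eV·nm:
λ = hc/E = 1239.84 eV·nm / 119.04987500 eV
λ = 10.414459 nm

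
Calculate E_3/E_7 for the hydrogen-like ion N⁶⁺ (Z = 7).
5.44

Using E_n = -13.6057 Z² / n² eV with Z = 7:

E_3 = -13.6057 × 7² / 3² = -666.6793 / 9 = -74.07547778 eV
E_7 = -13.6057 × 7² / 7² = -666.6793 / 49 = -13.60570000 eV

The ratio is:
E_3/E_7 = (-74.07547778) / (-13.60570000)
E_3/E_7 = (-666.6793/9) / (-666.6793/49)
E_3/E_7 = 49/9
E_3/E_7 = 5.44
(Note: the Z² factors cancel in the ratio.)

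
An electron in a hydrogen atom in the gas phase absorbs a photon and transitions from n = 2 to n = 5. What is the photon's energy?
2.86 eV

The energy levels of a hydrogen-like atom are E_n = -13.6057 eV / n².

Energy at n = 2: E_2 = -13.6057 / 2² = -3.40143 eV
Energy at n = 5: E_5 = -13.6057 / 5² = -0.54423 eV

The excitation energy is the difference:
ΔE = E_5 - E_2
ΔE = -0.54423 - (-3.40143)
ΔE = 2.86 eV

Since this is positive, energy must be absorbed (photon absorption).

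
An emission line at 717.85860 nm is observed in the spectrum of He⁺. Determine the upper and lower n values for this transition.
n = 11 → n = 5

First, find the photon energy from the wavelength (hc = 1239.84 eV·nm):
E = hc/λ = 1239.84 eV·nm / 717.85860 nm = 1.7271368 eV

The energy levels of He⁺ satisfy E_n = -13.6057 × 2² / n² eV, so an emission n_i → n_f releases
ΔE = 13.6057 × 2² × (1/n_f² − 1/n_i²) eV.

Setting ΔE equal to the photon energy:
1/n_f² − 1/n_i² = 1.7271368 / (13.6057 × 2²) = 0.031735537

Since 1/n_i² must be positive, we need 1/n_f² > 0.031735537, i.e. n_f ≤ 5. For each allowed n_f, solve n_i = (1/n_f² − 0.031735537)^(−1/2) and check whether it is a whole number:
  n_f = 1: 1/n_i² = 1.000000000 − 0.031735537 = 0.968264463 → n_i = 1.016  (not an integer) ✗
  n_f = 2: 1/n_i² = 0.250000000 − 0.031735537 = 0.218264463 → n_i = 2.140  (not an integer) ✗
  n_f = 3: 1/n_i² = 0.111111111 − 0.031735537 = 0.079375574 → n_i = 3.549  (not an integer) ✗
  n_f = 4: 1/n_i² = 0.062500000 − 0.031735537 = 0.030764463 → n_i = 5.701  (not an integer) ✗
  n_f = 5: 1/n_i² = 0.040000000 − 0.031735537 = 0.008264463 → n_i = 11.000  → integer, n_i = 11 ✓

Only n_f = 5 gives an integer upper level, n_i = 11.

The transition is from n = 11 to n = 5 (emission).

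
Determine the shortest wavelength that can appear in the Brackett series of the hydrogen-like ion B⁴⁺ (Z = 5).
58.321 nm

The series limit corresponds to the transition from n = ∞ to n = 4.
This is the highest energy (shortest wavelength) transition in the Brackett series.

E_∞ = 0 eV
E_4 = -13.6057 × 5² / 4² = -21.25891 eV

Energy at series limit:
ΔE = E_∞ - E_4 = 0 - (-21.25891) = 21.25891 eV
λ = hc/E = 1239.84 eV·nm / 21.25891 eV = 58.321 nm

This energy equals the ionization energy from the n = 4 state of B⁴⁺.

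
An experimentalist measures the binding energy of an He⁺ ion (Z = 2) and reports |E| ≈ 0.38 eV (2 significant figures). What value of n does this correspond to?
n = 12

The exact energy levels follow E_n = -13.6057 Z² / n² eV with Z = 2.

The measured value (-0.38 eV) is reported to only 2 significant figures, so we must test candidate n values and see which one matches to that precision.

Candidate energies:
  n = 10:  E = -13.6057 × 2² / 10² = -0.54423 eV
  n = 11:  E = -13.6057 × 2² / 11² = -0.44978 eV
  n = 12:  E = -13.6057 × 2² / 12² = -0.37794 eV  ← matches
  n = 13:  E = -13.6057 × 2² / 13² = -0.32203 eV
  n = 14:  E = -13.6057 × 2² / 14² = -0.27767 eV

Checking against the measurement of -0.38 eV (2 sig figs), only n = 12 agrees:
E_12 = -0.37794 eV, which rounds to -0.38 eV ✓

Therefore n = 12.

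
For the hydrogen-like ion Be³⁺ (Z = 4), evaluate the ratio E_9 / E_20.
4.9383

Using E_n = -13.6057 Z² / n² eV with Z = 4:

E_9 = -13.6057 × 4² / 9² = -217.6912 / 81 = -2.6875456790 eV
E_20 = -13.6057 × 4² / 20² = -217.6912 / 400 = -0.5442280000 eV

The ratio is:
E_9/E_20 = (-2.6875456790) / (-0.5442280000)
E_9/E_20 = (-217.6912/81) / (-217.6912/400)
E_9/E_20 = 400/81
E_9/E_20 = 4.9383
(Note: the Z² factors cancel in the ratio.)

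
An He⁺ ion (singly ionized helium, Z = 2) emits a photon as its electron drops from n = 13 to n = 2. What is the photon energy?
13.2837 eV

The energy levels are E_n = -13.6057 Z² eV / n².

Energy at n = 13: E_13 = -13.6057 × 2² / 13² = -0.3220284 eV
Energy at n = 2: E_2 = -13.6057 × 2² / 2² = -13.6057000 eV

For emission (electron falling to lower state), the photon energy is:
E_photon = E_13 - E_2 = |-0.3220284 - (-13.6057000)|
E_photon = 13.2837 eV

This energy is carried away by the emitted photon.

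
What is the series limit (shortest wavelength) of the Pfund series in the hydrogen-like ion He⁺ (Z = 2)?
569.5407 nm

The series limit corresponds to the transition from n = ∞ to n = 5.
This is the highest energy (shortest wavelength) transition in the Pfund series.

E_∞ = 0 eV
E_5 = -13.6057 × 2² / 5² = -2.17691200 eV

Energy at series limit:
ΔE = E_∞ - E_5 = 0 - (-2.17691200) = 2.17691200 eV
λ = hc/E = 1239.84 eV·nm / 2.17691200 eV = 569.5407 nm

This energy equals the ionization energy from the n = 5 state of He⁺.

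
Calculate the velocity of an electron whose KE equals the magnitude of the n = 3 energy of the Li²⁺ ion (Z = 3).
2.1877e+06 m/s (or 0.730% of c)

The binding energy at n = 3 for Li²⁺ is:
E_3 = -13.6057 × 3²/3² = -13.605700 eV
|E_3| = 13.605700 eV

Convert to Joules:
KE = 13.605700 eV × (1.602177 × 10⁻¹⁹ J/eV) = 2.179874e-18 J

Using KE = ½mv²:
v = √(2·KE/m_e)
v = √(2 × 2.179874e-18 J / 9.10938 × 10⁻³¹ kg)
v = 2.1877e+06 m/s

This is approximately 0.730% the speed of light.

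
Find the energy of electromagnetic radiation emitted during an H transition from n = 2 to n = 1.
10.20428 eV

The energy levels are E_n = -13.6057 eV / n².

Energy at n = 2: E_2 = -13.6057 / 2² = -3.40142500 eV
Energy at n = 1: E_1 = -13.6057 / 1² = -13.60570000 eV

For emission (electron falling to lower state), the photon energy is:
E_photon = E_2 - E_1 = |-3.40142500 - (-13.60570000)|
E_photon = 10.20428 eV

This energy is carried away by the emitted photon.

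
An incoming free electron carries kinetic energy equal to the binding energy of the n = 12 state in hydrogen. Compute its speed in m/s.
1.8231e+05 m/s (or 0.061% of c)

The binding energy at n = 12 for hydrogen is:
E_12 = -13.6057/12² = -0.094484028 eV
|E_12| = 0.094484028 eV

Convert to Joules:
KE = 0.094484028 eV × (1.602177 × 10⁻¹⁹ J/eV) = 1.513801e-20 J

Using KE = ½mv²:
v = √(2·KE/m_e)
v = √(2 × 1.513801e-20 J / 9.10938 × 10⁻³¹ kg)
v = 1.8231e+05 m/s

This is approximately 0.061% the speed of light.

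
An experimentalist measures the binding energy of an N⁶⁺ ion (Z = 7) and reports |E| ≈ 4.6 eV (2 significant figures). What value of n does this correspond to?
n = 12

The exact energy levels follow E_n = -13.6057 Z² / n² eV with Z = 7.

The measured value (-4.6 eV) is reported to only 2 significant figures, so we must test candidate n values and see which one matches to that precision.

Candidate energies:
  n = 10:  E = -13.6057 × 7² / 10² = -6.66679 eV
  n = 11:  E = -13.6057 × 7² / 11² = -5.50975 eV
  n = 12:  E = -13.6057 × 7² / 12² = -4.62972 eV  ← matches
  n = 13:  E = -13.6057 × 7² / 13² = -3.94485 eV
  n = 14:  E = -13.6057 × 7² / 14² = -3.40143 eV

Checking against the measurement of -4.6 eV (2 sig figs), only n = 12 agrees:
E_12 = -4.62972 eV, which rounds to -4.6 eV ✓

Therefore n = 12.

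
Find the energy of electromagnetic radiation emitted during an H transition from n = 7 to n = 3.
1.23 eV

The energy levels are E_n = -13.6057 eV / n².

Energy at n = 7: E_7 = -13.6057 / 7² = -0.27767 eV
Energy at n = 3: E_3 = -13.6057 / 3² = -1.51174 eV

For emission (electron falling to lower state), the photon energy is:
E_photon = E_7 - E_3 = |-0.27767 - (-1.51174)|
E_photon = 1.23 eV

This energy is carried away by the emitted photon.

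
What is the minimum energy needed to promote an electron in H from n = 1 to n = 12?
13.5112 eV

The energy levels of a hydrogen-like atom are E_n = -13.6057 eV / n².

Energy at n = 1: E_1 = -13.6057 / 1² = -13.6057000 eV
Energy at n = 12: E_12 = -13.6057 / 12² = -0.0944840 eV

The excitation energy is the difference:
ΔE = E_12 - E_1
ΔE = -0.0944840 - (-13.6057000)
ΔE = 13.5112 eV

Since this is positive, energy must be absorbed (photon absorption).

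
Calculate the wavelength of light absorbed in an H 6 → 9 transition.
5904.99805 nm

First, find the transition energy using E_n = -13.6057 / n² eV:
E_6 = -13.6057 / 6² = -0.37793611111 eV
E_9 = -13.6057 / 9² = -0.16797160494 eV

Photon energy: |ΔE| = |E_9 - E_6| = 0.20996450617 eV

Convert to wavelength using E = hc/λ with hc = 1239.84 eV·nm:
λ = hc/E = 1239.84 eV·nm / 0.20996450617 eV
λ = 5904.99805 nm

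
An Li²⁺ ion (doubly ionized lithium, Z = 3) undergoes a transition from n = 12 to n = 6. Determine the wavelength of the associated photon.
486.008070 nm

First, find the transition energy using E_n = -13.6057 Z² / n² eV:
E_12 = -13.6057 × 3² / 12² = -0.8503562500 eV
E_6 = -13.6057 × 3² / 6² = -3.4014250000 eV

Photon energy: |ΔE| = |E_6 - E_12| = 2.5510687500 eV

Convert to wavelength using E = hc/λ with hc = 1239.84 eV·nm:
λ = hc/E = 1239.84 eV·nm / 2.5510687500 eV
λ = 486.008070 nm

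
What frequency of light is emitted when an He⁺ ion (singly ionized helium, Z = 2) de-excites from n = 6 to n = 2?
2.924e+15 Hz

First, find the transition energy:
E_6 = -13.6057 × 2² / 6² = -1.511744 eV
E_2 = -13.6057 × 2² / 2² = -13.605700 eV
|ΔE| = |E_2 - E_6| = 12.093956 eV

Convert to Joules: E = 12.093956 eV × (1.602177 × 10⁻¹⁹ J/eV) = 1.93767e-18 J

Using E = hf:
f = E/h = 1.93767e-18 J / (6.62607 × 10⁻³⁴ J·s)
f = 2.924e+15 Hz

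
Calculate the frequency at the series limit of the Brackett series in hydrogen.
2.0562e+14 Hz

The series limit corresponds to the transition from n = ∞ to n = 4.
This is the highest energy (shortest wavelength) transition in the Brackett series.

E_∞ = 0 eV
E_4 = -13.6057 / 4² = -0.85035625 eV

Energy at series limit:
ΔE = E_∞ - E_4 = 0 - (-0.85035625) = 0.85035625 eV
E = 0.85035625 eV × (1.602177 × 10⁻¹⁹ J/eV) = 1.362421e-19 J
f = E/h = 1.362421e-19 J / (6.62607 × 10⁻³⁴ J·s) = 2.0562e+14 Hz

This energy equals the ionization energy from the n = 4 state of hydrogen.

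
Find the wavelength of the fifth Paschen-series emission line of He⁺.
238.58578 nm

The lines of a series are numbered from the longest wavelength (smallest ΔE) outward; the fifth line is the transition from n = n_f + 5 to n_f.
The Paschen series has all transitions ending at n_f = 3.

For He⁺ (Z = 2), the fifth line (ε-line) is the jump from n = 8 to n = 3:
E_8 = -13.6057 × 2² / 8² = -0.850356250 eV
E_3 = -13.6057 × 2² / 3² = -6.046977778 eV
ΔE = E_8 - E_3 = 5.196621528 eV

λ = hc/E = 1239.84 eV·nm / 5.196621528 eV
λ = 238.58578 nm

This is the ε-line of the Paschen series in He⁺.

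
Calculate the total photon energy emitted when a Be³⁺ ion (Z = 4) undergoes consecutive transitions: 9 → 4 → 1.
215.00365 eV

The energy levels of Be³⁺ are E_n = -13.6057 × 4² / n² eV.

First transition (9 → 4):
ΔE₁ = |E_4 - E_9|
ΔE₁ = |-13.60570000000 - (-2.68754567901)| = 10.91815432 eV

Second transition (4 → 1):
ΔE₂ = |E_1 - E_4|
ΔE₂ = |-217.69120000000 - (-13.60570000000)| = 204.08550000 eV

Total energy released:
E_total = ΔE₁ + ΔE₂ = 10.91815432 + 204.08550000 = 215.00365 eV

Note: This equals the direct transition 9 → 1: 215.00365 eV ✓
Energy is conserved regardless of the path taken.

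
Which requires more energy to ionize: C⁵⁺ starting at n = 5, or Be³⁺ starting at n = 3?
Be³⁺ at n = 3 (E = -24.19 eV)

Using E_n = -13.6057 Z² / n² eV:

C⁵⁺ (Z = 6) at n = 5:
E = -13.6057 × 6² / 5² = -13.6057 × 36 / 25 = -19.59221 eV

Be³⁺ (Z = 4) at n = 3:
E = -13.6057 × 4² / 3² = -13.6057 × 16 / 9 = -24.18791 eV

Since -24.18791 eV < -19.59221 eV,
Be³⁺ at n = 3 is more tightly bound (requires more energy to ionize).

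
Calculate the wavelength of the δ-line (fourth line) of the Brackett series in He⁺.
486.008070 nm

The lines of a series are numbered from the longest wavelength (smallest ΔE) outward; the fourth line is the transition from n = n_f + 4 to n_f.
The Brackett series has all transitions ending at n_f = 4.

For He⁺ (Z = 2), the fourth line (δ-line) is the jump from n = 8 to n = 4:
E_8 = -13.6057 × 2² / 8² = -0.8503562500 eV
E_4 = -13.6057 × 2² / 4² = -3.4014250000 eV
ΔE = E_8 - E_4 = 2.5510687500 eV

λ = hc/E = 1239.84 eV·nm / 2.5510687500 eV
λ = 486.008070 nm

This is the δ-line of the Brackett series in He⁺.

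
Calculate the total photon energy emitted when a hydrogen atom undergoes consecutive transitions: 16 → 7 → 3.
1.458597 eV

The energy levels of hydrogen are E_n = -13.6057 / n² eV.

First transition (16 → 7):
ΔE₁ = |E_7 - E_16|
ΔE₁ = |-0.277667346939 - (-0.053147265625)| = 0.224520081 eV

Second transition (7 → 3):
ΔE₂ = |E_3 - E_7|
ΔE₂ = |-1.511744444444 - (-0.277667346939)| = 1.234077098 eV

Total energy released:
E_total = ΔE₁ + ΔE₂ = 0.224520081 + 1.234077098 = 1.458597 eV

Note: This equals the direct transition 16 → 3: 1.458597 eV ✓
Energy is conserved regardless of the path taken.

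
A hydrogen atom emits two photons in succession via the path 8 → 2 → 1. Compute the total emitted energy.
13.393111 eV

The energy levels of hydrogen are E_n = -13.6057 / n² eV.

First transition (8 → 2):
ΔE₁ = |E_2 - E_8|
ΔE₁ = |-3.401425000000 - (-0.212589062500)| = 3.188835938 eV

Second transition (2 → 1):
ΔE₂ = |E_1 - E_2|
ΔE₂ = |-13.605700000000 - (-3.401425000000)| = 10.204275000 eV

Total energy released:
E_total = ΔE₁ + ΔE₂ = 3.188835938 + 10.204275000 = 13.393111 eV

Note: This equals the direct transition 8 → 1: 13.393111 eV ✓
Energy is conserved regardless of the path taken.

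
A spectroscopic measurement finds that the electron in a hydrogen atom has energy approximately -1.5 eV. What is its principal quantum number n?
n = 3

The exact energy levels follow E_n = -13.6057 eV / n².

The measured value (-1.5 eV) is reported to only 2 significant figures, so we must test candidate n values and see which one matches to that precision.

Candidate energies:
  n = 1:  E = -13.6057/1² = -13.60570 eV
  n = 2:  E = -13.6057/2² = -3.40143 eV
  n = 3:  E = -13.6057/3² = -1.51174 eV  ← matches
  n = 4:  E = -13.6057/4² = -0.85036 eV
  n = 5:  E = -13.6057/5² = -0.54423 eV

Checking against the measurement of -1.5 eV (2 sig figs), only n = 3 agrees:
E_3 = -1.51174 eV, which rounds to -1.5 eV ✓

Therefore n = 3.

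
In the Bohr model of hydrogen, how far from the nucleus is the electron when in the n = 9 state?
4.2863 nm (or 42.8633 Å)

The Bohr radius formula is:
r_n = n² a₀ / Z

where a₀ = 0.0529177 nm is the Bohr radius.

For H (Z = 1) at n = 9:
r_9 = 9² × 0.0529177 nm / 1
r_9 = 81 × 0.0529177 nm / 1
r_9 = 4.28633 nm / 1
r_9 = 4.2863 nm

The electron orbits at approximately 4.2863 nm from the nucleus.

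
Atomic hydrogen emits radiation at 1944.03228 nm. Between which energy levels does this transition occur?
n = 8 → n = 4

First, find the photon energy from the wavelength (hc = 1239.84 eV·nm):
E = hc/λ = 1239.84 eV·nm / 1944.03228 nm = 0.63776719 eV

The energy levels of hydrogen satisfy E_n = -13.6057 / n² eV, so an emission n_i → n_f releases
ΔE = 13.6057 × (1/n_f² − 1/n_i²) eV.

Setting ΔE equal to the photon energy:
1/n_f² − 1/n_i² = 0.63776719 / 13.6057 = 0.046875000

Since 1/n_i² must be positive, we need 1/n_f² > 0.046875000, i.e. n_f ≤ 4. For each allowed n_f, solve n_i = (1/n_f² − 0.046875000)^(−1/2) and check whether it is a whole number:
  n_f = 1: 1/n_i² = 1.000000000 − 0.046875000 = 0.953125000 → n_i = 1.024  (not an integer) ✗
  n_f = 2: 1/n_i² = 0.250000000 − 0.046875000 = 0.203125000 → n_i = 2.219  (not an integer) ✗
  n_f = 3: 1/n_i² = 0.111111111 − 0.046875000 = 0.064236111 → n_i = 3.946  (not an integer) ✗
  n_f = 4: 1/n_i² = 0.062500000 − 0.046875000 = 0.015625000 → n_i = 8.000  → integer, n_i = 8 ✓

Only n_f = 4 gives an integer upper level, n_i = 8.

The transition is from n = 8 to n = 4 (emission).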